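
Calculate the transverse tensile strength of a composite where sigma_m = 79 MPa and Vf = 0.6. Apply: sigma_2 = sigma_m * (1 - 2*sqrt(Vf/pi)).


factor = 1 - 2*sqrt(0.6/pi) = 0.126
sigma_2 = 79 * 0.126 = 9.95 MPa

9.95 MPa


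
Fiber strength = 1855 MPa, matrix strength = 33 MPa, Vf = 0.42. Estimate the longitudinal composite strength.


sigma_1 = sigma_f*Vf + sigma_m*(1-Vf) = 1855*0.42 + 33*0.58 = 798.2 MPa

798.2 MPa


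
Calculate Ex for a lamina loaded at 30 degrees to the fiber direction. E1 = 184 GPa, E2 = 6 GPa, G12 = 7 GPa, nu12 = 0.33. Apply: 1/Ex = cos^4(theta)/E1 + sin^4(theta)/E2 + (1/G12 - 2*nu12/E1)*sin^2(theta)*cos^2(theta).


cos^4(30) = 0.5625, sin^4(30) = 0.0625, sin^2(30)*cos^2(30) = 0.1875
1/G12 - 2*nu12/E1 = 1/7 - 2*0.33/184 = 0.13927 GPa^-1
1/Ex = 0.5625/184 + 0.0625/6 + 0.13927*0.1875 = 0.0395869 GPa^-1
Ex = 25.26 GPa

25.26 GPa


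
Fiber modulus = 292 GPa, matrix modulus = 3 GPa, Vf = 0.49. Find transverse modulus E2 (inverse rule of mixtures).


1/E2 = Vf/Ef + (1-Vf)/Em = 0.49/292 + 0.51/3
E2 = 5.82 GPa

5.82 GPa


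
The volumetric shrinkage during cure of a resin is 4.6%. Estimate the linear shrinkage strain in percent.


Linear shrinkage ≈ vol_shrink/3 = 4.6/3 = 1.533%

1.533%


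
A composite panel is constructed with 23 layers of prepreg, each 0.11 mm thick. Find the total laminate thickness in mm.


h = n * t_ply = 23 * 0.11 = 2.53 mm

2.53 mm


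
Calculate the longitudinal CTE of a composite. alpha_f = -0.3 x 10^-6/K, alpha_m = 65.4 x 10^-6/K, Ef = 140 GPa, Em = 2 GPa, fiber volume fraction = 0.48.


E1 = Ef*Vf + Em*(1-Vf) = 68.24
alpha_1 = (alpha_f*Ef*Vf + alpha_m*Em*(1-Vf))/E1 = 0.7 x 10^-6/K

0.7 x 10^-6/K


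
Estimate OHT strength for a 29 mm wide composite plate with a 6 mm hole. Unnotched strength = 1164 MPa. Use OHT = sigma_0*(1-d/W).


OHT = sigma_0*(1-d/W) = 1164*(1-6/29) = 923.2 MPa

923.2 MPa


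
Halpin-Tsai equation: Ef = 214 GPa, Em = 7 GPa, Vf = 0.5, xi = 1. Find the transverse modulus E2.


eta = (Ef/Em - 1)/(Ef/Em + xi) = (30.5714 - 1)/(30.5714 + 1) = 0.9367
E2 = Em*(1+xi*eta*Vf)/(1-eta*Vf) = 19.33 GPa

19.33 GPa


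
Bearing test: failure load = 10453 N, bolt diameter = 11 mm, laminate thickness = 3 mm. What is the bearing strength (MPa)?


sigma_br = F/(d*h) = 10453/(11*3) = 316.8 MPa

316.8 MPa


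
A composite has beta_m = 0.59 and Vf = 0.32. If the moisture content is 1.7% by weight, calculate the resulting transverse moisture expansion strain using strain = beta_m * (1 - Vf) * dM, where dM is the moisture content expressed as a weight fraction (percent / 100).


dM = 1.7/100 = 0.017
strain = beta_m * (1-Vf) * dM = 0.59 * 0.68 * 0.017 = 0.0068204

0.0068204


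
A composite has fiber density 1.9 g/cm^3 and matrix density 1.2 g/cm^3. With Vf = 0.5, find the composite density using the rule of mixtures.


rho_c = rho_f*Vf + rho_m*(1-Vf) = 1.9*0.5 + 1.2*0.5 = 1.55 g/cm^3

1.55 g/cm^3


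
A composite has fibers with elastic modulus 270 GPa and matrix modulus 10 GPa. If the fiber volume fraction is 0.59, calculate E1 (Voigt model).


E1 = Ef*Vf + Em*(1-Vf) = 270*0.59 + 10*0.41 = 163.4 GPa

163.4 GPa


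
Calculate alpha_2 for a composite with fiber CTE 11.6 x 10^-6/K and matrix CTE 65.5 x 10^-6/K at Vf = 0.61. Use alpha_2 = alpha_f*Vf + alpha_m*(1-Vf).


alpha_2 = alpha_f*Vf + alpha_m*(1-Vf) = 11.6*0.61 + 65.5*0.39 = 32.6 x 10^-6/K

32.6 x 10^-6/K


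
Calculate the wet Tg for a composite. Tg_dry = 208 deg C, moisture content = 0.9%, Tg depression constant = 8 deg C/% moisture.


Tg_wet = Tg_dry - k*moisture = 208 - 8*0.9 = 200.8 deg C

200.8 deg C


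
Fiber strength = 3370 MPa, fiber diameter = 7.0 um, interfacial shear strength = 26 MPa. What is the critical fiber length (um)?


Lc = sigma_f * d / (2 * tau_i) = 3370 * 7.0 / (2 * 26) = 453.7 um

453.7 um


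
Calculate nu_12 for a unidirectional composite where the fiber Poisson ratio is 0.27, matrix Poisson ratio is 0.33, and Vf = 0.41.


nu_12 = nu_f*Vf + nu_m*(1-Vf) = 0.27*0.41 + 0.33*0.59 = 0.3054

0.3054


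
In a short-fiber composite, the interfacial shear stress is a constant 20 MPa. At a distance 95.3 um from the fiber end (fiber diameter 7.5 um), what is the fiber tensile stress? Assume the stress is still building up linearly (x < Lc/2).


Force balance: sigma_f * (pi*d^2/4) = tau * (pi*d) * x  ->  sigma_f = 4 * tau * x / d
sigma_f = 4 * 20 * 95.3 / 7.5 = 1016.5 MPa

1016.5 MPa


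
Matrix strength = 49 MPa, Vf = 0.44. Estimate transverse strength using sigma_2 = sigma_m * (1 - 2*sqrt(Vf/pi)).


factor = 1 - 2*sqrt(0.44/pi) = 0.2515
sigma_2 = 49 * 0.2515 = 12.32 MPa

12.32 MPa


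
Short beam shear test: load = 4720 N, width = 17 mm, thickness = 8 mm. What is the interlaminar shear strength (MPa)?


ILSS = 3F/(4bh) = 3*4720/(4*17*8) = 26.03 MPa

26.03 MPa


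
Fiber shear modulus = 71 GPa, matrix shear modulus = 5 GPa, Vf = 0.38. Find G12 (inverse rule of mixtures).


1/G12 = Vf/Gf + (1-Vf)/Gm = 0.38/71 + 0.62/5
G12 = 7.73 GPa

7.73 GPa


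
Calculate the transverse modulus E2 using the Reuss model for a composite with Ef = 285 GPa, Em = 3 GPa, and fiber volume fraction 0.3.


1/E2 = Vf/Ef + (1-Vf)/Em = 0.3/285 + 0.7/3
E2 = 4.27 GPa

4.27 GPa


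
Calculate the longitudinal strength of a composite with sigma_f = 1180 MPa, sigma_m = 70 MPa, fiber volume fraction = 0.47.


sigma_1 = sigma_f*Vf + sigma_m*(1-Vf) = 1180*0.47 + 70*0.53 = 591.7 MPa

591.7 MPa


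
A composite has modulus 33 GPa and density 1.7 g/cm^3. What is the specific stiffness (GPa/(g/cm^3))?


Specific stiffness = E/rho = 33/1.7 = 19.4 GPa/(g/cm^3)

19.4 GPa/(g/cm^3)


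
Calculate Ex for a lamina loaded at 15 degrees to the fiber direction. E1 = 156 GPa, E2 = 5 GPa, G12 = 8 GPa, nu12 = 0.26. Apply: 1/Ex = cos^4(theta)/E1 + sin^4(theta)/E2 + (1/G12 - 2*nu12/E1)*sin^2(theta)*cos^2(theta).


cos^4(15) = 0.870513, sin^4(15) = 0.004487, sin^2(15)*cos^2(15) = 0.0625
1/G12 - 2*nu12/E1 = 1/8 - 2*0.26/156 = 0.121667 GPa^-1
1/Ex = 0.870513/156 + 0.004487/5 + 0.121667*0.0625 = 0.0140818 GPa^-1
Ex = 71.01 GPa

71.01 GPa


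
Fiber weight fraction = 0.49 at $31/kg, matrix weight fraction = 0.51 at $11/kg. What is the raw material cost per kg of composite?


Cost = cost_f*Wf + cost_m*Wm = 31*0.49 + 11*0.51 = $20.8/kg

$20.8/kg


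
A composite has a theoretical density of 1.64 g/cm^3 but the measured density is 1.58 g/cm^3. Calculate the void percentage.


Void% = (rho_theo - rho_actual)/rho_theo * 100 = (1.64 - 1.58)/1.64 * 100 = 3.66%

3.66%


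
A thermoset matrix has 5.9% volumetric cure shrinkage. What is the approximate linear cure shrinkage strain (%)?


Linear shrinkage ≈ vol_shrink/3 = 5.9/3 = 1.967%

1.967%


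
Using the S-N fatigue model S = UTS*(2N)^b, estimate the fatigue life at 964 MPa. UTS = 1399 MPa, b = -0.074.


N = 0.5 * (S/UTS)^(1/b) = 0.5 * (964/1399)^(1/-0.074) = 76.6752 cycles

76.6752 cycles


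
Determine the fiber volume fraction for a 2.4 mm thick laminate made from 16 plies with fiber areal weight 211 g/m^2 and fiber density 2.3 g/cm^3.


Vf = n * FAW / (rho_f * h * 1000) = 16 * 211 / (2.3 * 2.4 * 1000) = 0.6116

0.6116


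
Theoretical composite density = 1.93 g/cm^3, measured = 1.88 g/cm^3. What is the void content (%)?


Void% = (rho_theo - rho_actual)/rho_theo * 100 = (1.93 - 1.88)/1.93 * 100 = 2.59%

2.59%


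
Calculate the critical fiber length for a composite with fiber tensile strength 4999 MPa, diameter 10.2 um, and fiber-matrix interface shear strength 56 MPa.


Lc = sigma_f * d / (2 * tau_i) = 4999 * 10.2 / (2 * 56) = 455.3 um

455.3 um


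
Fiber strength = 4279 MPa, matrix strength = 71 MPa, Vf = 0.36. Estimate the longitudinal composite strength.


sigma_1 = sigma_f*Vf + sigma_m*(1-Vf) = 4279*0.36 + 71*0.64 = 1585.9 MPa

1585.9 MPa


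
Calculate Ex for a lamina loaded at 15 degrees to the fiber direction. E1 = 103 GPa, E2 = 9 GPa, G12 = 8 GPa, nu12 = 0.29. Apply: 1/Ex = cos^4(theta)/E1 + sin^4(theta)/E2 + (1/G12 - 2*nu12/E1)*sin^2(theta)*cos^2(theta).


cos^4(15) = 0.870513, sin^4(15) = 0.004487, sin^2(15)*cos^2(15) = 0.0625
1/G12 - 2*nu12/E1 = 1/8 - 2*0.29/103 = 0.119369 GPa^-1
1/Ex = 0.870513/103 + 0.004487/9 + 0.119369*0.0625 = 0.0164107 GPa^-1
Ex = 60.94 GPa

60.94 GPa


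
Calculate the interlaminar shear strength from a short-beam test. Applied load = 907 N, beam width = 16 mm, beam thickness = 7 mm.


ILSS = 3F/(4bh) = 3*907/(4*16*7) = 6.07 MPa

6.07 MPa


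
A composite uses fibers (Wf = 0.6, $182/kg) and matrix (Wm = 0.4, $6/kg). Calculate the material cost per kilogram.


Cost = cost_f*Wf + cost_m*Wm = 182*0.6 + 6*0.4 = $111.6/kg

$111.6/kg


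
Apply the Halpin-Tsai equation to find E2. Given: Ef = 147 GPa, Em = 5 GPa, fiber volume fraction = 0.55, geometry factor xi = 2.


eta = (Ef/Em - 1)/(Ef/Em + xi) = (29.4 - 1)/(29.4 + 2) = 0.9045
E2 = Em*(1+xi*eta*Vf)/(1-eta*Vf) = 19.85 GPa

19.85 GPa


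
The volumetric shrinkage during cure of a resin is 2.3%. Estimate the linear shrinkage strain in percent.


Linear shrinkage ≈ vol_shrink/3 = 2.3/3 = 0.767%

0.767%


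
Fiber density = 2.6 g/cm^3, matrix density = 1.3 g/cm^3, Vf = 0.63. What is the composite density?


rho_c = rho_f*Vf + rho_m*(1-Vf) = 2.6*0.63 + 1.3*0.37 = 2.119 g/cm^3

2.119 g/cm^3


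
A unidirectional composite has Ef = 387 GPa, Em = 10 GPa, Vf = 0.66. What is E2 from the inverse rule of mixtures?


1/E2 = Vf/Ef + (1-Vf)/Em = 0.66/387 + 0.34/10
E2 = 28.01 GPa

28.01 GPa


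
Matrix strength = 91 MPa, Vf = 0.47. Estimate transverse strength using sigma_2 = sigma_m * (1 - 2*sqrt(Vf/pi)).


factor = 1 - 2*sqrt(0.47/pi) = 0.2264
sigma_2 = 91 * 0.2264 = 20.6 MPa

20.6 MPa


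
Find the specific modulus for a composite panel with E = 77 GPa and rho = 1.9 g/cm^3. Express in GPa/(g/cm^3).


Specific stiffness = E/rho = 77/1.9 = 40.5 GPa/(g/cm^3)

40.5 GPa/(g/cm^3)


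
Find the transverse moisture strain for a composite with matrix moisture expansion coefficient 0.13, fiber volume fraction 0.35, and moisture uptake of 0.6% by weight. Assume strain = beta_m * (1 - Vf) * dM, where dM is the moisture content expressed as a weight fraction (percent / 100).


dM = 0.6/100 = 0.006
strain = beta_m * (1-Vf) * dM = 0.13 * 0.65 * 0.006 = 0.000507

0.000507


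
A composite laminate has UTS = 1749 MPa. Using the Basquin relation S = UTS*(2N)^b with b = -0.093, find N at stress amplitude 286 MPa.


N = 0.5 * (S/UTS)^(1/b) = 0.5 * (286/1749)^(1/-0.093) = 1.4294e+08 cycles

1.4294e+08 cycles


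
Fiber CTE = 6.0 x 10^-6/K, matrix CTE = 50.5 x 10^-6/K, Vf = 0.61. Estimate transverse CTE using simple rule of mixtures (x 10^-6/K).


alpha_2 = alpha_f*Vf + alpha_m*(1-Vf) = 6.0*0.61 + 50.5*0.39 = 23.4 x 10^-6/K

23.4 x 10^-6/K


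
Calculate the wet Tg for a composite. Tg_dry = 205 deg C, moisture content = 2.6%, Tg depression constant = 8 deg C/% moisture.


Tg_wet = Tg_dry - k*moisture = 205 - 8*2.6 = 184.2 deg C

184.2 deg C


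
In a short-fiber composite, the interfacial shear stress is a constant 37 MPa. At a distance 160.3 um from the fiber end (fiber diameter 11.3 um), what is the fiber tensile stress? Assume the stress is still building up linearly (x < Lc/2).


Force balance: sigma_f * (pi*d^2/4) = tau * (pi*d) * x  ->  sigma_f = 4 * tau * x / d
sigma_f = 4 * 37 * 160.3 / 11.3 = 2099.5 MPa

2099.5 MPa


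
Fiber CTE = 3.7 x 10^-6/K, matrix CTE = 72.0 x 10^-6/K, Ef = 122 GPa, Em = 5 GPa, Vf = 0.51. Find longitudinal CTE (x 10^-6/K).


E1 = Ef*Vf + Em*(1-Vf) = 64.67
alpha_1 = (alpha_f*Ef*Vf + alpha_m*Em*(1-Vf))/E1 = 6.29 x 10^-6/K

6.29 x 10^-6/K


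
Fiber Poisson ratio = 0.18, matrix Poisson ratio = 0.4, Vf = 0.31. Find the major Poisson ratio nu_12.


nu_12 = nu_f*Vf + nu_m*(1-Vf) = 0.18*0.31 + 0.4*0.69 = 0.3318

0.3318


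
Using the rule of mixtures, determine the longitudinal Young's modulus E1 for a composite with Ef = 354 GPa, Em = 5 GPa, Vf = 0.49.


E1 = Ef*Vf + Em*(1-Vf) = 354*0.49 + 5*0.51 = 176.01 GPa

176.01 GPa


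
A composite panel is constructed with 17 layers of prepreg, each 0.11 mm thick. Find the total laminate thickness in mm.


h = n * t_ply = 17 * 0.11 = 1.87 mm

1.87 mm


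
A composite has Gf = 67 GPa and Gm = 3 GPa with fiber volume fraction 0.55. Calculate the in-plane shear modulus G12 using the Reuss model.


1/G12 = Vf/Gf + (1-Vf)/Gm = 0.55/67 + 0.45/3
G12 = 6.32 GPa

6.32 GPa


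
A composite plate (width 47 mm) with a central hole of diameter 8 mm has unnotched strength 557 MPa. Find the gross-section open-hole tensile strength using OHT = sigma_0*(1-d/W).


OHT = sigma_0*(1-d/W) = 557*(1-8/47) = 462.2 MPa

462.2 MPa


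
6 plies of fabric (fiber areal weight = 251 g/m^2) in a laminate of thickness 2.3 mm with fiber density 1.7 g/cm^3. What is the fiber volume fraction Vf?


Vf = n * FAW / (rho_f * h * 1000) = 6 * 251 / (1.7 * 2.3 * 1000) = 0.3852

0.3852


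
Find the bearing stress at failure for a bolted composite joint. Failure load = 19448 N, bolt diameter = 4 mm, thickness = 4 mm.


sigma_br = F/(d*h) = 19448/(4*4) = 1215.5 MPa

1215.5 MPa


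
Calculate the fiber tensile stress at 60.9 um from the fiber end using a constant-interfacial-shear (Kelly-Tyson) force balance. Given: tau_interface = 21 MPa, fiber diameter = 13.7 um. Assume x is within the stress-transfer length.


Force balance: sigma_f * (pi*d^2/4) = tau * (pi*d) * x  ->  sigma_f = 4 * tau * x / d
sigma_f = 4 * 21 * 60.9 / 13.7 = 373.4 MPa

373.4 MPa


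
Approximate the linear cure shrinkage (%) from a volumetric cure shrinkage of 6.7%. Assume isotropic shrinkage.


Linear shrinkage ≈ vol_shrink/3 = 6.7/3 = 2.233%

2.233%


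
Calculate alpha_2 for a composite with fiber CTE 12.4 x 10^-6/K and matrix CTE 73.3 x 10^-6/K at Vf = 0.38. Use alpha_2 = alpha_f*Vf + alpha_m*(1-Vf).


alpha_2 = alpha_f*Vf + alpha_m*(1-Vf) = 12.4*0.38 + 73.3*0.62 = 50.2 x 10^-6/K

50.2 x 10^-6/K


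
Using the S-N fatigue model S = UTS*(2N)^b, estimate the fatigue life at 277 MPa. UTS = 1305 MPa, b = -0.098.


N = 0.5 * (S/UTS)^(1/b) = 0.5 * (277/1305)^(1/-0.098) = 3.6953e+06 cycles

3.6953e+06 cycles


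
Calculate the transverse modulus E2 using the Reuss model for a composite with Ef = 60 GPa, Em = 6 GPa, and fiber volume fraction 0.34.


1/E2 = Vf/Ef + (1-Vf)/Em = 0.34/60 + 0.66/6
E2 = 8.65 GPa

8.65 GPa


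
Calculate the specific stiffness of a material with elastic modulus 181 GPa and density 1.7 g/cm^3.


Specific stiffness = E/rho = 181/1.7 = 106.5 GPa/(g/cm^3)

106.5 GPa/(g/cm^3)


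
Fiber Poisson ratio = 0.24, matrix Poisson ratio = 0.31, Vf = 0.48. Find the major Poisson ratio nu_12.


nu_12 = nu_f*Vf + nu_m*(1-Vf) = 0.24*0.48 + 0.31*0.52 = 0.2764

0.2764


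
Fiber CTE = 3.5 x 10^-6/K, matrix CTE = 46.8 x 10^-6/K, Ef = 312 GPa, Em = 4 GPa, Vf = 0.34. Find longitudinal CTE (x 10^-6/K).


E1 = Ef*Vf + Em*(1-Vf) = 108.72
alpha_1 = (alpha_f*Ef*Vf + alpha_m*Em*(1-Vf))/E1 = 4.55 x 10^-6/K

4.55 x 10^-6/K


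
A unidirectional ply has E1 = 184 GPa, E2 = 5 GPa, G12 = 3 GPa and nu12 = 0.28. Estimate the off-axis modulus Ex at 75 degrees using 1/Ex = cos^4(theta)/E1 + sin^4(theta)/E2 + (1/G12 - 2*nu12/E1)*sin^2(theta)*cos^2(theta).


cos^4(75) = 0.004487, sin^4(75) = 0.870513, sin^2(75)*cos^2(75) = 0.0625
1/G12 - 2*nu12/E1 = 1/3 - 2*0.28/184 = 0.33029 GPa^-1
1/Ex = 0.004487/184 + 0.870513/5 + 0.33029*0.0625 = 0.19477 GPa^-1
Ex = 5.13 GPa

5.13 GPa


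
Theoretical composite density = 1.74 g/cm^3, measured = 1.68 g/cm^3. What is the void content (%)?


Void% = (rho_theo - rho_actual)/rho_theo * 100 = (1.74 - 1.68)/1.74 * 100 = 3.45%

3.45%


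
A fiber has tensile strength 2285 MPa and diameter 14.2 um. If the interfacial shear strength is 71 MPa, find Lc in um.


Lc = sigma_f * d / (2 * tau_i) = 2285 * 14.2 / (2 * 71) = 228.5 um

228.5 um


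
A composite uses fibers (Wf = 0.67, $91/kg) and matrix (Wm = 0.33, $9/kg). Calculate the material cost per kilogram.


Cost = cost_f*Wf + cost_m*Wm = 91*0.67 + 9*0.33 = $63.94/kg

$63.94/kg


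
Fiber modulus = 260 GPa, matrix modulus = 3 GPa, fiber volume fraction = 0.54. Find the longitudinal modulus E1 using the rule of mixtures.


E1 = Ef*Vf + Em*(1-Vf) = 260*0.54 + 3*0.46 = 141.78 GPa

141.78 GPa


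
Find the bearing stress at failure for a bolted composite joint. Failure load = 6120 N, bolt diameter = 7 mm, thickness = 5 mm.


sigma_br = F/(d*h) = 6120/(7*5) = 174.9 MPa

174.9 MPa


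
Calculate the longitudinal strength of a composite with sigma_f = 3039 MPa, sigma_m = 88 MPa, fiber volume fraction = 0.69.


sigma_1 = sigma_f*Vf + sigma_m*(1-Vf) = 3039*0.69 + 88*0.31 = 2124.2 MPa

2124.2 MPa


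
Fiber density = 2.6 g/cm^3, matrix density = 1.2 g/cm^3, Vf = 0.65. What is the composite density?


rho_c = rho_f*Vf + rho_m*(1-Vf) = 2.6*0.65 + 1.2*0.35 = 2.11 g/cm^3

2.11 g/cm^3


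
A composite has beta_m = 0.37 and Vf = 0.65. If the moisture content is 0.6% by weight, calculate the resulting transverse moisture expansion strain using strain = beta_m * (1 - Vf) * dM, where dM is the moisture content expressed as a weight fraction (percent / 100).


dM = 0.6/100 = 0.006
strain = beta_m * (1-Vf) * dM = 0.37 * 0.35 * 0.006 = 0.000777

0.000777


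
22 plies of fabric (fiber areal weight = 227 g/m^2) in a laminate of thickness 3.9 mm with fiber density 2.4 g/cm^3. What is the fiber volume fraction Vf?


Vf = n * FAW / (rho_f * h * 1000) = 22 * 227 / (2.4 * 3.9 * 1000) = 0.5335

0.5335


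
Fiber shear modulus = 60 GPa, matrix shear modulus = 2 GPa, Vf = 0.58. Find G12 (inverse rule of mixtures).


1/G12 = Vf/Gf + (1-Vf)/Gm = 0.58/60 + 0.42/2
G12 = 4.55 GPa

4.55 GPa


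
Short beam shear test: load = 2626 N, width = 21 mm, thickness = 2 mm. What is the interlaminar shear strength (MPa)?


ILSS = 3F/(4bh) = 3*2626/(4*21*2) = 46.89 MPa

46.89 MPa


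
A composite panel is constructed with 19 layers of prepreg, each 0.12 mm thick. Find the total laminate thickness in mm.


h = n * t_ply = 19 * 0.12 = 2.28 mm

2.28 mm


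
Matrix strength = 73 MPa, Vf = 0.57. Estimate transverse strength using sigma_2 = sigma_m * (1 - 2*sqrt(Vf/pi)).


factor = 1 - 2*sqrt(0.57/pi) = 0.1481
sigma_2 = 73 * 0.1481 = 10.81 MPa

10.81 MPa


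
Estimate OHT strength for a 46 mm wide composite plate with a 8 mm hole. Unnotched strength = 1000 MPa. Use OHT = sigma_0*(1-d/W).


OHT = sigma_0*(1-d/W) = 1000*(1-8/46) = 826.1 MPa

826.1 MPa


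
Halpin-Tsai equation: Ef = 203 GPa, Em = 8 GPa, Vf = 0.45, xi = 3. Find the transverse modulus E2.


eta = (Ef/Em - 1)/(Ef/Em + xi) = (25.375 - 1)/(25.375 + 3) = 0.859
E2 = Em*(1+xi*eta*Vf)/(1-eta*Vf) = 28.17 GPa

28.17 GPa


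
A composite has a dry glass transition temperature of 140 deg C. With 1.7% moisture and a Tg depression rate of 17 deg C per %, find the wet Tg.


Tg_wet = Tg_dry - k*moisture = 140 - 17*1.7 = 111.1 deg C

111.1 deg C


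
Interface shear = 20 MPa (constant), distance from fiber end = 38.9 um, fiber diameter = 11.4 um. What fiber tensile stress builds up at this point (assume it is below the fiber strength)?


Force balance: sigma_f * (pi*d^2/4) = tau * (pi*d) * x  ->  sigma_f = 4 * tau * x / d
sigma_f = 4 * 20 * 38.9 / 11.4 = 273.0 MPa

273.0 MPa


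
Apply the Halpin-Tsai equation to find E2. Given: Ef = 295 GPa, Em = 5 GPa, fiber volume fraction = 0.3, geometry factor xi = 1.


eta = (Ef/Em - 1)/(Ef/Em + xi) = (59.0 - 1)/(59.0 + 1) = 0.9667
E2 = Em*(1+xi*eta*Vf)/(1-eta*Vf) = 9.08 GPa

9.08 GPa


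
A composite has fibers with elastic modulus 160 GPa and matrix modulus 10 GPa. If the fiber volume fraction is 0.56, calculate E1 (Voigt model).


E1 = Ef*Vf + Em*(1-Vf) = 160*0.56 + 10*0.44 = 94.0 GPa

94.0 GPa


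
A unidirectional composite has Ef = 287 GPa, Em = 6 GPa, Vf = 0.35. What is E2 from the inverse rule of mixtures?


1/E2 = Vf/Ef + (1-Vf)/Em = 0.35/287 + 0.65/6
E2 = 9.13 GPa

9.13 GPa


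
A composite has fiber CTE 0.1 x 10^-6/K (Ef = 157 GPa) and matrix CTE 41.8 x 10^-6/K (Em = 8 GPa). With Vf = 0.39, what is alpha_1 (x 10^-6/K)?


E1 = Ef*Vf + Em*(1-Vf) = 66.11
alpha_1 = (alpha_f*Ef*Vf + alpha_m*Em*(1-Vf))/E1 = 3.18 x 10^-6/K

3.18 x 10^-6/K


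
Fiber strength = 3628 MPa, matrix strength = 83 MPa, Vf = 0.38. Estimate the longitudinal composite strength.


sigma_1 = sigma_f*Vf + sigma_m*(1-Vf) = 3628*0.38 + 83*0.62 = 1430.1 MPa

1430.1 MPa


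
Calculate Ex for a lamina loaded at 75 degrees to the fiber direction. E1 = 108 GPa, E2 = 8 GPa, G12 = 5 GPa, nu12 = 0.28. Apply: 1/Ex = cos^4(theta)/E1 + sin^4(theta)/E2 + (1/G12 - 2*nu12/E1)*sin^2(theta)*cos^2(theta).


cos^4(75) = 0.004487, sin^4(75) = 0.870513, sin^2(75)*cos^2(75) = 0.0625
1/G12 - 2*nu12/E1 = 1/5 - 2*0.28/108 = 0.194815 GPa^-1
1/Ex = 0.004487/108 + 0.870513/8 + 0.194815*0.0625 = 0.1210316 GPa^-1
Ex = 8.26 GPa

8.26 GPa


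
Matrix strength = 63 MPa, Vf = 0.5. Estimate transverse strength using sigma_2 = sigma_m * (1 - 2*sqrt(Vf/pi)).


factor = 1 - 2*sqrt(0.5/pi) = 0.2021
sigma_2 = 63 * 0.2021 = 12.73 MPa

12.73 MPa


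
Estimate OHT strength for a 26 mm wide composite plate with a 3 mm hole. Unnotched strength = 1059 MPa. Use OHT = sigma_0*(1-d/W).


OHT = sigma_0*(1-d/W) = 1059*(1-3/26) = 936.8 MPa

936.8 MPa


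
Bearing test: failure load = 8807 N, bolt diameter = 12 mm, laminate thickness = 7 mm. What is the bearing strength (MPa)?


sigma_br = F/(d*h) = 8807/(12*7) = 104.8 MPa

104.8 MPa


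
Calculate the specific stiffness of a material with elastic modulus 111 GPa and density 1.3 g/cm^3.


Specific stiffness = E/rho = 111/1.3 = 85.4 GPa/(g/cm^3)

85.4 GPa/(g/cm^3)


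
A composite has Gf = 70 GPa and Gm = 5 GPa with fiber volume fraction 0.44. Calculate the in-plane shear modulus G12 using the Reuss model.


1/G12 = Vf/Gf + (1-Vf)/Gm = 0.44/70 + 0.56/5
G12 = 8.45 GPa

8.45 GPa


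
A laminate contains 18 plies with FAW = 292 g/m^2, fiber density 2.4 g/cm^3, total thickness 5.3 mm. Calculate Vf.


Vf = n * FAW / (rho_f * h * 1000) = 18 * 292 / (2.4 * 5.3 * 1000) = 0.4132

0.4132


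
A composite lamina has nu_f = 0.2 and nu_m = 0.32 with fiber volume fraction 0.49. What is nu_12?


nu_12 = nu_f*Vf + nu_m*(1-Vf) = 0.2*0.49 + 0.32*0.51 = 0.2612

0.2612


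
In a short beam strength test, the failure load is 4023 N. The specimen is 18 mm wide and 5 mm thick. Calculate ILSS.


ILSS = 3F/(4bh) = 3*4023/(4*18*5) = 33.53 MPa

33.53 MPa


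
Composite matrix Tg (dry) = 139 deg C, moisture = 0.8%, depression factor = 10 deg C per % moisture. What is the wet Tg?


Tg_wet = Tg_dry - k*moisture = 139 - 10*0.8 = 131.0 deg C

131.0 deg C


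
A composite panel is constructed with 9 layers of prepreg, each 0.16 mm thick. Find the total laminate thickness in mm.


h = n * t_ply = 9 * 0.16 = 1.44 mm

1.44 mm


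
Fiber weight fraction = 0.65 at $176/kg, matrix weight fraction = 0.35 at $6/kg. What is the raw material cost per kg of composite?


Cost = cost_f*Wf + cost_m*Wm = 176*0.65 + 6*0.35 = $116.5/kg

$116.5/kg


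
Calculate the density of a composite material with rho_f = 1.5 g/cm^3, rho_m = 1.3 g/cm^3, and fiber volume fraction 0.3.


rho_c = rho_f*Vf + rho_m*(1-Vf) = 1.5*0.3 + 1.3*0.7 = 1.36 g/cm^3

1.36 g/cm^3


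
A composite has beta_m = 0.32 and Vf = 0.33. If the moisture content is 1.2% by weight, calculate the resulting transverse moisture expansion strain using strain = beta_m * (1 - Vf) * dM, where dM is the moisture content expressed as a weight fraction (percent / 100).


dM = 1.2/100 = 0.012
strain = beta_m * (1-Vf) * dM = 0.32 * 0.67 * 0.012 = 0.0025728

0.0025728


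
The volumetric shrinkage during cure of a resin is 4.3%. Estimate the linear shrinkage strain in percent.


Linear shrinkage ≈ vol_shrink/3 = 4.3/3 = 1.433%

1.433%


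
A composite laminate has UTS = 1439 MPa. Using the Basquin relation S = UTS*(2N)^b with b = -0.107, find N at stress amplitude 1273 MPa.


N = 0.5 * (S/UTS)^(1/b) = 0.5 * (1273/1439)^(1/-0.107) = 1.5721 cycles

1.5721 cycles


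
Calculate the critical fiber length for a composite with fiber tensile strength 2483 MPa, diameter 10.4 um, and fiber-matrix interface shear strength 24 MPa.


Lc = sigma_f * d / (2 * tau_i) = 2483 * 10.4 / (2 * 24) = 538.0 um

538.0 um


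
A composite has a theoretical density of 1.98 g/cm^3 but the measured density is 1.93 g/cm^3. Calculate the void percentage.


Void% = (rho_theo - rho_actual)/rho_theo * 100 = (1.98 - 1.93)/1.98 * 100 = 2.53%

2.53%


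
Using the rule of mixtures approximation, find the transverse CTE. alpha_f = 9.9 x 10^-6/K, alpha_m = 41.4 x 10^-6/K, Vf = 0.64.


alpha_2 = alpha_f*Vf + alpha_m*(1-Vf) = 9.9*0.64 + 41.4*0.36 = 21.2 x 10^-6/K

21.2 x 10^-6/K


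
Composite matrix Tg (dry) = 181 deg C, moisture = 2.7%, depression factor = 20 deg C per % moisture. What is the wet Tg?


Tg_wet = Tg_dry - k*moisture = 181 - 20*2.7 = 127.0 deg C

127.0 deg C


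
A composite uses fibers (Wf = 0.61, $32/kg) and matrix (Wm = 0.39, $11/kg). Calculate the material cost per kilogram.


Cost = cost_f*Wf + cost_m*Wm = 32*0.61 + 11*0.39 = $23.81/kg

$23.81/kg


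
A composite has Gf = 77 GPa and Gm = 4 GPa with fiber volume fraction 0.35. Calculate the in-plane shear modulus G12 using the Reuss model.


1/G12 = Vf/Gf + (1-Vf)/Gm = 0.35/77 + 0.65/4
G12 = 5.99 GPa

5.99 GPa


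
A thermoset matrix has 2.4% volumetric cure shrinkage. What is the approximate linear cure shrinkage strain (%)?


Linear shrinkage ≈ vol_shrink/3 = 2.4/3 = 0.8%

0.8%


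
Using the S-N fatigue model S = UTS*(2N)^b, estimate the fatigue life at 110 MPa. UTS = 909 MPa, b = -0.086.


N = 0.5 * (S/UTS)^(1/b) = 0.5 * (110/909)^(1/-0.086) = 2.3107e+10 cycles

2.3107e+10 cycles


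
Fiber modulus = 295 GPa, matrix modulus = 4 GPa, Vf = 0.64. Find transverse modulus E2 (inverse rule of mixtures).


1/E2 = Vf/Ef + (1-Vf)/Em = 0.64/295 + 0.36/4
E2 = 10.85 GPa

10.85 GPa


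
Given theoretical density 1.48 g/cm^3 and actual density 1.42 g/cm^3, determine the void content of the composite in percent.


Void% = (rho_theo - rho_actual)/rho_theo * 100 = (1.48 - 1.42)/1.48 * 100 = 4.05%

4.05%


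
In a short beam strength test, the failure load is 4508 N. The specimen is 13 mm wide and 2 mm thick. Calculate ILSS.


ILSS = 3F/(4bh) = 3*4508/(4*13*2) = 130.04 MPa

130.04 MPa


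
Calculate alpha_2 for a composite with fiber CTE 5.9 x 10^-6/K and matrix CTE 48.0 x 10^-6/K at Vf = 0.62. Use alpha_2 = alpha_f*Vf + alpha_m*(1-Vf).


alpha_2 = alpha_f*Vf + alpha_m*(1-Vf) = 5.9*0.62 + 48.0*0.38 = 21.9 x 10^-6/K

21.9 x 10^-6/K


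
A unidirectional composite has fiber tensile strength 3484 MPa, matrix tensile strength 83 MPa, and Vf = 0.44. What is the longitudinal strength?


sigma_1 = sigma_f*Vf + sigma_m*(1-Vf) = 3484*0.44 + 83*0.56 = 1579.4 MPa

1579.4 MPa


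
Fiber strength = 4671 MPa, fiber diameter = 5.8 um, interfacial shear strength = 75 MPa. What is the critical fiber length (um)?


Lc = sigma_f * d / (2 * tau_i) = 4671 * 5.8 / (2 * 75) = 180.6 um

180.6 um


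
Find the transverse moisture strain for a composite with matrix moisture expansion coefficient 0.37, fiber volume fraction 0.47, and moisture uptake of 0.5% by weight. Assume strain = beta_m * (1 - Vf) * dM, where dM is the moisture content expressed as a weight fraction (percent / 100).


dM = 0.5/100 = 0.005
strain = beta_m * (1-Vf) * dM = 0.37 * 0.53 * 0.005 = 0.0009805

0.0009805


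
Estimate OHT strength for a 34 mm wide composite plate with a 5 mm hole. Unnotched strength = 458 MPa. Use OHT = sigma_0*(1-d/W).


OHT = sigma_0*(1-d/W) = 458*(1-5/34) = 390.6 MPa

390.6 MPa


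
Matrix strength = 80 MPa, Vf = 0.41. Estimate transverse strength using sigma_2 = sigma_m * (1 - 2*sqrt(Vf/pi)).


factor = 1 - 2*sqrt(0.41/pi) = 0.2775
sigma_2 = 80 * 0.2775 = 22.2 MPa

22.2 MPa


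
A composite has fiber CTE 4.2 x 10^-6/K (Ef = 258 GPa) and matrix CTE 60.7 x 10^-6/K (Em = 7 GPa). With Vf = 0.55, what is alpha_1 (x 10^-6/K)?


E1 = Ef*Vf + Em*(1-Vf) = 145.05
alpha_1 = (alpha_f*Ef*Vf + alpha_m*Em*(1-Vf))/E1 = 5.43 x 10^-6/K

5.43 x 10^-6/K


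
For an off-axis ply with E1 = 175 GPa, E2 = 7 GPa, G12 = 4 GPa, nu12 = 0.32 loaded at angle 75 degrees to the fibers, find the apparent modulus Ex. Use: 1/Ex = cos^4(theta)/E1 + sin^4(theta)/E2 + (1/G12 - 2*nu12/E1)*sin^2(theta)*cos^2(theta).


cos^4(75) = 0.004487, sin^4(75) = 0.870513, sin^2(75)*cos^2(75) = 0.0625
1/G12 - 2*nu12/E1 = 1/4 - 2*0.32/175 = 0.246343 GPa^-1
1/Ex = 0.004487/175 + 0.870513/7 + 0.246343*0.0625 = 0.139781 GPa^-1
Ex = 7.15 GPa

7.15 GPa


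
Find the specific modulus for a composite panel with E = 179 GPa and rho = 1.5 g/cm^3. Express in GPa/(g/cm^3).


Specific stiffness = E/rho = 179/1.5 = 119.3 GPa/(g/cm^3)

119.3 GPa/(g/cm^3)


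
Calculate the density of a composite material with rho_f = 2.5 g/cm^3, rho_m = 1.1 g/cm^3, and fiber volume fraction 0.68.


rho_c = rho_f*Vf + rho_m*(1-Vf) = 2.5*0.68 + 1.1*0.32 = 2.052 g/cm^3

2.052 g/cm^3


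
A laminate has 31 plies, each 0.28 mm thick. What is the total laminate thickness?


h = n * t_ply = 31 * 0.28 = 8.68 mm

8.68 mm


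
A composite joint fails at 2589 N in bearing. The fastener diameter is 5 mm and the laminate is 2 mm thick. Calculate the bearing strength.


sigma_br = F/(d*h) = 2589/(5*2) = 258.9 MPa

258.9 MPa


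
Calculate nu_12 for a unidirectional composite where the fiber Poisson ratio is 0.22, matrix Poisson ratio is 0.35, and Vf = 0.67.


nu_12 = nu_f*Vf + nu_m*(1-Vf) = 0.22*0.67 + 0.35*0.33 = 0.2629

0.2629


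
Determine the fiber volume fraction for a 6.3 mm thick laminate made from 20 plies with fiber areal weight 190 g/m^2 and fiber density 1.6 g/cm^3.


Vf = n * FAW / (rho_f * h * 1000) = 20 * 190 / (1.6 * 6.3 * 1000) = 0.377

0.377


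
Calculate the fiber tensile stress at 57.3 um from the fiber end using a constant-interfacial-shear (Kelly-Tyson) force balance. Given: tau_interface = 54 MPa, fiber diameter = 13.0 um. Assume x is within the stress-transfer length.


Force balance: sigma_f * (pi*d^2/4) = tau * (pi*d) * x  ->  sigma_f = 4 * tau * x / d
sigma_f = 4 * 54 * 57.3 / 13.0 = 952.1 MPa

952.1 MPa


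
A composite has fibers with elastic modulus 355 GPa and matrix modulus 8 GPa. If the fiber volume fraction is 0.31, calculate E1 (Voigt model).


E1 = Ef*Vf + Em*(1-Vf) = 355*0.31 + 8*0.69 = 115.57 GPa

115.57 GPa


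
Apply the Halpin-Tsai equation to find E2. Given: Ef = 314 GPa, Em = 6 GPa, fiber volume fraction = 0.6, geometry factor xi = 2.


eta = (Ef/Em - 1)/(Ef/Em + xi) = (52.3333 - 1)/(52.3333 + 2) = 0.9448
E2 = Em*(1+xi*eta*Vf)/(1-eta*Vf) = 29.56 GPa

29.56 GPa


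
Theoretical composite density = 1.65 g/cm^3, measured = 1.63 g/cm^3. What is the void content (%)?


Void% = (rho_theo - rho_actual)/rho_theo * 100 = (1.65 - 1.63)/1.65 * 100 = 1.21%

1.21%


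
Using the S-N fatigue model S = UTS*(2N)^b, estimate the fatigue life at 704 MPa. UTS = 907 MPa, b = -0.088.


N = 0.5 * (S/UTS)^(1/b) = 0.5 * (704/907)^(1/-0.088) = 8.8995 cycles

8.8995 cycles


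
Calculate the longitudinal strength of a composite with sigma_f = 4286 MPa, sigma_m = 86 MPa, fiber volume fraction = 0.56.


sigma_1 = sigma_f*Vf + sigma_m*(1-Vf) = 4286*0.56 + 86*0.44 = 2438.0 MPa

2438.0 MPa


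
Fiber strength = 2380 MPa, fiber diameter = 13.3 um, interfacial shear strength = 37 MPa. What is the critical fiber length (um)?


Lc = sigma_f * d / (2 * tau_i) = 2380 * 13.3 / (2 * 37) = 427.8 um

427.8 um


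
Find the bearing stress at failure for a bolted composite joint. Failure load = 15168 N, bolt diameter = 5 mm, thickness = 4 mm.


sigma_br = F/(d*h) = 15168/(5*4) = 758.4 MPa

758.4 MPa


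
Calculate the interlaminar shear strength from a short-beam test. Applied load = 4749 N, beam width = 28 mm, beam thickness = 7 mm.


ILSS = 3F/(4bh) = 3*4749/(4*28*7) = 18.17 MPa

18.17 MPa


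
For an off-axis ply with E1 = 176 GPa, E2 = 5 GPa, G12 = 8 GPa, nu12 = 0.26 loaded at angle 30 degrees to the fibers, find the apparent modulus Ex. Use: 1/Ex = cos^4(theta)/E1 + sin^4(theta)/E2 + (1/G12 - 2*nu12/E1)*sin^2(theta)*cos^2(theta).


cos^4(30) = 0.5625, sin^4(30) = 0.0625, sin^2(30)*cos^2(30) = 0.1875
1/G12 - 2*nu12/E1 = 1/8 - 2*0.26/176 = 0.122045 GPa^-1
1/Ex = 0.5625/176 + 0.0625/5 + 0.122045*0.1875 = 0.0385795 GPa^-1
Ex = 25.92 GPa

25.92 GPa


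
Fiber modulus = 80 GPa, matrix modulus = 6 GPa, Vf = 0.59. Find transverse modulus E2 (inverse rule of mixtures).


1/E2 = Vf/Ef + (1-Vf)/Em = 0.59/80 + 0.41/6
E2 = 13.21 GPa

13.21 GPa


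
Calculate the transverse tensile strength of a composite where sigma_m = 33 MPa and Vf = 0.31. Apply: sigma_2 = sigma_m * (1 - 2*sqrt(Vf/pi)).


factor = 1 - 2*sqrt(0.31/pi) = 0.3717
sigma_2 = 33 * 0.3717 = 12.27 MPa

12.27 MPa


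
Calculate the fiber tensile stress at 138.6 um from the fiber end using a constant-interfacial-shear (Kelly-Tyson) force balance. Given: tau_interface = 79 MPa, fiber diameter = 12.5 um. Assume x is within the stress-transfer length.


Force balance: sigma_f * (pi*d^2/4) = tau * (pi*d) * x  ->  sigma_f = 4 * tau * x / d
sigma_f = 4 * 79 * 138.6 / 12.5 = 3503.8 MPa

3503.8 MPa


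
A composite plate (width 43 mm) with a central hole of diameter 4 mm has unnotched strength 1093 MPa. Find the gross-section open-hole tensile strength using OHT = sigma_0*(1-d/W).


OHT = sigma_0*(1-d/W) = 1093*(1-4/43) = 991.3 MPa

991.3 MPa


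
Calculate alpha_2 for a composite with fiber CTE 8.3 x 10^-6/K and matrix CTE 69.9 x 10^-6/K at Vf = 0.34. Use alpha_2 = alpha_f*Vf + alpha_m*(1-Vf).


alpha_2 = alpha_f*Vf + alpha_m*(1-Vf) = 8.3*0.34 + 69.9*0.66 = 49.0 x 10^-6/K

49.0 x 10^-6/K


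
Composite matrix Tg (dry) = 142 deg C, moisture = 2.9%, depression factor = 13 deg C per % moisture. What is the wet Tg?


Tg_wet = Tg_dry - k*moisture = 142 - 13*2.9 = 104.3 deg C

104.3 deg C


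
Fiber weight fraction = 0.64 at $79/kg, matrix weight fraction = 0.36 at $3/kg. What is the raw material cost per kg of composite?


Cost = cost_f*Wf + cost_m*Wm = 79*0.64 + 3*0.36 = $51.64/kg

$51.64/kg


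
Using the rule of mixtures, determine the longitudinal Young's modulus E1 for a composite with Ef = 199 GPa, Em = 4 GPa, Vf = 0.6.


E1 = Ef*Vf + Em*(1-Vf) = 199*0.6 + 4*0.4 = 121.0 GPa

121.0 GPa


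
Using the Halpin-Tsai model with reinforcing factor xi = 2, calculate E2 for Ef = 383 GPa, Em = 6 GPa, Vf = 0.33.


eta = (Ef/Em - 1)/(Ef/Em + xi) = (63.8333 - 1)/(63.8333 + 2) = 0.9544
E2 = Em*(1+xi*eta*Vf)/(1-eta*Vf) = 14.28 GPa

14.28 GPa


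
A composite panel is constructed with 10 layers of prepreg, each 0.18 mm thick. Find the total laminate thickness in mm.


h = n * t_ply = 10 * 0.18 = 1.8 mm

1.8 mm


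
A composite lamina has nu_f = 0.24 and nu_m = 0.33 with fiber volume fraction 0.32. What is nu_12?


nu_12 = nu_f*Vf + nu_m*(1-Vf) = 0.24*0.32 + 0.33*0.68 = 0.3012

0.3012


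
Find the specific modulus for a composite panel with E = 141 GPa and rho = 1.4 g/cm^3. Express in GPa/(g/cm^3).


Specific stiffness = E/rho = 141/1.4 = 100.7 GPa/(g/cm^3)

100.7 GPa/(g/cm^3)


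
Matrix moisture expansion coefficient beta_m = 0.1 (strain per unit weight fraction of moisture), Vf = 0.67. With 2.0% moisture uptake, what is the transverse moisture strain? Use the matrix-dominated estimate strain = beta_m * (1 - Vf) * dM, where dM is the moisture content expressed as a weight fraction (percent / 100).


dM = 2.0/100 = 0.02
strain = beta_m * (1-Vf) * dM = 0.1 * 0.33 * 0.02 = 0.00066

0.00066


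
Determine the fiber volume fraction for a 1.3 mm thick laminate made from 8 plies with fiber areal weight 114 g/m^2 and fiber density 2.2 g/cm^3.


Vf = n * FAW / (rho_f * h * 1000) = 8 * 114 / (2.2 * 1.3 * 1000) = 0.3189

0.3189


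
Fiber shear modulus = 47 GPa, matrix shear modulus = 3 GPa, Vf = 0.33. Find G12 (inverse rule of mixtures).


1/G12 = Vf/Gf + (1-Vf)/Gm = 0.33/47 + 0.67/3
G12 = 4.34 GPa

4.34 GPa


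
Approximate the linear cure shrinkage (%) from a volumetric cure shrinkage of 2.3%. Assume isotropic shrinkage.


Linear shrinkage ≈ vol_shrink/3 = 2.3/3 = 0.767%

0.767%


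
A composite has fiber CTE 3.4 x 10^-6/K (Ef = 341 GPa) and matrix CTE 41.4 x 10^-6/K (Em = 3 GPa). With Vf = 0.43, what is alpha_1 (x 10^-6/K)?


E1 = Ef*Vf + Em*(1-Vf) = 148.34
alpha_1 = (alpha_f*Ef*Vf + alpha_m*Em*(1-Vf))/E1 = 3.84 x 10^-6/K

3.84 x 10^-6/K


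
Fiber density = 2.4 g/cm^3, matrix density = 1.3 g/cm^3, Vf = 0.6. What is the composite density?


rho_c = rho_f*Vf + rho_m*(1-Vf) = 2.4*0.6 + 1.3*0.4 = 1.96 g/cm^3

1.96 g/cm^3


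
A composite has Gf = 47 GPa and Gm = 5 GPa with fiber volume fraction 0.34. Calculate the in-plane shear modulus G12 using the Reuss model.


1/G12 = Vf/Gf + (1-Vf)/Gm = 0.34/47 + 0.66/5
G12 = 7.18 GPa

7.18 GPa


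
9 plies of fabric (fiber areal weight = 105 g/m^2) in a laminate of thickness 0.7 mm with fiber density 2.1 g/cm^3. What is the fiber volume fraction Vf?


Vf = n * FAW / (rho_f * h * 1000) = 9 * 105 / (2.1 * 0.7 * 1000) = 0.6429

0.6429


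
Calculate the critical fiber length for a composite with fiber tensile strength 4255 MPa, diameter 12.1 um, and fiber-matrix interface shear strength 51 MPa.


Lc = sigma_f * d / (2 * tau_i) = 4255 * 12.1 / (2 * 51) = 504.8 um

504.8 um


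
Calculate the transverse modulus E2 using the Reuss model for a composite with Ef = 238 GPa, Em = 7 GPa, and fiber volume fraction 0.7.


1/E2 = Vf/Ef + (1-Vf)/Em = 0.7/238 + 0.3/7
E2 = 21.83 GPa

21.83 GPa


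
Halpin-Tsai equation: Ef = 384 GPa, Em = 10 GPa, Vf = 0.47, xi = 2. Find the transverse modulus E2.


eta = (Ef/Em - 1)/(Ef/Em + xi) = (38.4 - 1)/(38.4 + 2) = 0.9257
E2 = Em*(1+xi*eta*Vf)/(1-eta*Vf) = 33.11 GPa

33.11 GPa


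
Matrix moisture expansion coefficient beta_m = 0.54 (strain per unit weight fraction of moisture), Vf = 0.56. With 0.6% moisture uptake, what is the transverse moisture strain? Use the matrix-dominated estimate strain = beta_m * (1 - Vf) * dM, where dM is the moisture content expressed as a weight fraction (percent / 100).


dM = 0.6/100 = 0.006
strain = beta_m * (1-Vf) * dM = 0.54 * 0.44 * 0.006 = 0.0014256

0.0014256


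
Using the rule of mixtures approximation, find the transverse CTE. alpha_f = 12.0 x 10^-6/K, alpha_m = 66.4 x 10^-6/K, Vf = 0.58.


alpha_2 = alpha_f*Vf + alpha_m*(1-Vf) = 12.0*0.58 + 66.4*0.42 = 34.8 x 10^-6/K

34.8 x 10^-6/K


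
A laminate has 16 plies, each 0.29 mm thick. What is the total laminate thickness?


h = n * t_ply = 16 * 0.29 = 4.64 mm

4.64 mm


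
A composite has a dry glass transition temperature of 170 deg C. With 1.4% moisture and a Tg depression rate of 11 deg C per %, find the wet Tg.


Tg_wet = Tg_dry - k*moisture = 170 - 11*1.4 = 154.6 deg C

154.6 deg C


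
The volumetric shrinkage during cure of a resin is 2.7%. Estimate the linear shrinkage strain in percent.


Linear shrinkage ≈ vol_shrink/3 = 2.7/3 = 0.9%

0.9%


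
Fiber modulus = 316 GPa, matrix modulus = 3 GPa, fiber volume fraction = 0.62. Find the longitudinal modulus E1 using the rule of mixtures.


E1 = Ef*Vf + Em*(1-Vf) = 316*0.62 + 3*0.38 = 197.06 GPa

197.06 GPa


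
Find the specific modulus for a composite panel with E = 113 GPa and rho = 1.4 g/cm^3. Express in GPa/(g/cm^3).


Specific stiffness = E/rho = 113/1.4 = 80.7 GPa/(g/cm^3)

80.7 GPa/(g/cm^3)
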